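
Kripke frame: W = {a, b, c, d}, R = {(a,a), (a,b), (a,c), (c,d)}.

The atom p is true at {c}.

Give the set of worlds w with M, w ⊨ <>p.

{a}

a: successors {a, b, c}; p there: a:F, b:F, c:T. ✓
b: no successors, so <>p fails. ✗
c: successors {d}; p there: d:F. ✗
d: no successors, so <>p fails. ✗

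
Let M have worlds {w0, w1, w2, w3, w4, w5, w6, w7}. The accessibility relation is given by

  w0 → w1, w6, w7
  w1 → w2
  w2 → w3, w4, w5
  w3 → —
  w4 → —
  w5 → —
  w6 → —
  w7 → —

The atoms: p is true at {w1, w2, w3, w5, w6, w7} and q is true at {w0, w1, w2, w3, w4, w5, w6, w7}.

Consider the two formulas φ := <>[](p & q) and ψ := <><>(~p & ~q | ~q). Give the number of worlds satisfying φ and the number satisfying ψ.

2 and 0

For <>[](p & q):
w0: successors {w1, w6, w7}; [](p & q) there: w1:T, w6:T, w7:T. ✓
w1: successors {w2}; [](p & q) there: w2:F. ✗
w2: successors {w3, w4, w5}; [](p & q) there: w3:T, w4:T, w5:T. ✓
w3: no successors, so <>[](p & q) fails. ✗
w4: no successors, so <>[](p & q) fails. ✗
w5: no successors, so <>[](p & q) fails. ✗
w6: no successors, so <>[](p & q) fails. ✗
w7: no successors, so <>[](p & q) fails. ✗
— 2 worlds.
For <><>(~p & ~q | ~q):
w0: successors {w1, w6, w7}; <>(~p & ~q | ~q) there: w1:F, w6:F, w7:F. ✗
w1: successors {w2}; <>(~p & ~q | ~q) there: w2:F. ✗
w2: successors {w3, w4, w5}; <>(~p & ~q | ~q) there: w3:F, w4:F, w5:F. ✗
w3: no successors, so <><>(~p & ~q | ~q) fails. ✗
w4: no successors, so <><>(~p & ~q | ~q) fails. ✗
w5: no successors, so <><>(~p & ~q | ~q) fails. ✗
w6: no successors, so <><>(~p & ~q | ~q) fails. ✗
w7: no successors, so <><>(~p & ~q | ~q) fails. ✗
— 0 worlds.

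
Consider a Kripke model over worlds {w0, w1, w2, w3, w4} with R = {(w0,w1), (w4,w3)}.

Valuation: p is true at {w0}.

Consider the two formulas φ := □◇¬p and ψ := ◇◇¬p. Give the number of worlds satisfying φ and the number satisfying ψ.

For □◇¬p:
w0: successors {w1}; ◇¬p there: w1:F. ✗
w1: no successors, so □◇¬p holds vacuously. ✓
w2: no successors, so □◇¬p holds vacuously. ✓
w3: no successors, so □◇¬p holds vacuously. ✓
w4: successors {w3}; ◇¬p there: w3:F. ✗
— 3 worlds.
For ◇◇¬p:
w0: successors {w1}; ◇¬p there: w1:F. ✗
w1: no successors, so ◇◇¬p fails. ✗
w2: no successors, so ◇◇¬p fails. ✗
w3: no successors, so ◇◇¬p fails. ✗
w4: successors {w3}; ◇¬p there: w3:F. ✗
— 0 worlds.

3 and 0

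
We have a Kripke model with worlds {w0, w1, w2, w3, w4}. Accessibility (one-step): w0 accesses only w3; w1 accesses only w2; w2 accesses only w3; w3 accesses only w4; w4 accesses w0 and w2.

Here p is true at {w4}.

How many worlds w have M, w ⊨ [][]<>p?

2

w0: successors {w3}; []<>p there: w3:F. ✗
w1: successors {w2}; []<>p there: w2:T. ✓
w2: successors {w3}; []<>p there: w3:F. ✗
w3: successors {w4}; []<>p there: w4:F. ✗
w4: successors {w0, w2}; []<>p there: w0:T, w2:T. ✓
Satisfying worlds: {w1, w4}.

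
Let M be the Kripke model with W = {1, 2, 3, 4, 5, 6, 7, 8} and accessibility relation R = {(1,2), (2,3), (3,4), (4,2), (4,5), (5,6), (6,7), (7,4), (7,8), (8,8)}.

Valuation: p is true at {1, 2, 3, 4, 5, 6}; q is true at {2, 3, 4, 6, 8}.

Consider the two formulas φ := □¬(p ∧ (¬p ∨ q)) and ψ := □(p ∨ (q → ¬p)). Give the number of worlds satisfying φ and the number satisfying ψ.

2 and 8

For □¬(p ∧ (¬p ∨ q)):
1: successors {2}; ¬(p ∧ (¬p ∨ q)) there: 2:F. ✗
2: successors {3}; ¬(p ∧ (¬p ∨ q)) there: 3:F. ✗
3: successors {4}; ¬(p ∧ (¬p ∨ q)) there: 4:F. ✗
4: successors {2, 5}; ¬(p ∧ (¬p ∨ q)) there: 2:F, 5:T. ✗
5: successors {6}; ¬(p ∧ (¬p ∨ q)) there: 6:F. ✗
6: successors {7}; ¬(p ∧ (¬p ∨ q)) there: 7:T. ✓
7: successors {4, 8}; ¬(p ∧ (¬p ∨ q)) there: 4:F, 8:T. ✗
8: successors {8}; ¬(p ∧ (¬p ∨ q)) there: 8:T. ✓
— 2 worlds.
For □(p ∨ (q → ¬p)):
1: successors {2}; p ∨ (q → ¬p) there: 2:T. ✓
2: successors {3}; p ∨ (q → ¬p) there: 3:T. ✓
3: successors {4}; p ∨ (q → ¬p) there: 4:T. ✓
4: successors {2, 5}; p ∨ (q → ¬p) there: 2:T, 5:T. ✓
5: successors {6}; p ∨ (q → ¬p) there: 6:T. ✓
6: successors {7}; p ∨ (q → ¬p) there: 7:T. ✓
7: successors {4, 8}; p ∨ (q → ¬p) there: 4:T, 8:T. ✓
8: successors {8}; p ∨ (q → ¬p) there: 8:T. ✓
— 8 worlds.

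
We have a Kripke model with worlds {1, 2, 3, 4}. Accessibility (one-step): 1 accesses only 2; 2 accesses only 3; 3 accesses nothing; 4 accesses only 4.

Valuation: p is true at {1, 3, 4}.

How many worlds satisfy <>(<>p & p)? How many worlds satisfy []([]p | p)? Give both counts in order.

For <>(<>p & p):
1: successors {2}; <>p & p there: 2:F. ✗
2: successors {3}; <>p & p there: 3:F. ✗
3: no successors, so <>(<>p & p) fails. ✗
4: successors {4}; <>p & p there: 4:T. ✓
— 1 world.
For []([]p | p):
1: successors {2}; []p | p there: 2:T. ✓
2: successors {3}; []p | p there: 3:T. ✓
3: no successors, so []([]p | p) holds vacuously. ✓
4: successors {4}; []p | p there: 4:T. ✓
— 4 worlds.

1 and 4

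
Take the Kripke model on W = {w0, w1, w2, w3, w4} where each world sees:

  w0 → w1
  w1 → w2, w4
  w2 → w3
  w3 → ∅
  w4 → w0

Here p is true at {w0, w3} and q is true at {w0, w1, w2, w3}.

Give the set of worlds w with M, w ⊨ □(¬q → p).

w0: successors {w1}; ¬q → p there: w1:T. ✓
w1: successors {w2, w4}; ¬q → p there: w2:T, w4:F. ✗
w2: successors {w3}; ¬q → p there: w3:T. ✓
w3: no successors, so □(¬q → p) holds vacuously. ✓
w4: successors {w0}; ¬q → p there: w0:T. ✓

{w0, w2, w3, w4}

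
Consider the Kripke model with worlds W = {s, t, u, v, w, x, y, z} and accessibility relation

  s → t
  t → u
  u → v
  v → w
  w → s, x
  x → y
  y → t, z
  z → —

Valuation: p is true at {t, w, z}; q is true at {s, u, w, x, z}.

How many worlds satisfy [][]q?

5

s: successors {t}; []q there: t:T. ✓
t: successors {u}; []q there: u:F. ✗
u: successors {v}; []q there: v:T. ✓
v: successors {w}; []q there: w:T. ✓
w: successors {s, x}; []q there: s:F, x:F. ✗
x: successors {y}; []q there: y:F. ✗
y: successors {t, z}; []q there: t:T, z:T. ✓
z: no successors, so [][]q holds vacuously. ✓
Satisfying worlds: {s, u, v, y, z}.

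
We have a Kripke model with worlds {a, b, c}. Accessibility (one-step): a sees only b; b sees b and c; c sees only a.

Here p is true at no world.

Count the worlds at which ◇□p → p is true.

3

a: ◇□p is F, p is F. ✓
b: ◇□p is F, p is F. ✓
c: ◇□p is F, p is F. ✓
Satisfying worlds: {a, b, c}.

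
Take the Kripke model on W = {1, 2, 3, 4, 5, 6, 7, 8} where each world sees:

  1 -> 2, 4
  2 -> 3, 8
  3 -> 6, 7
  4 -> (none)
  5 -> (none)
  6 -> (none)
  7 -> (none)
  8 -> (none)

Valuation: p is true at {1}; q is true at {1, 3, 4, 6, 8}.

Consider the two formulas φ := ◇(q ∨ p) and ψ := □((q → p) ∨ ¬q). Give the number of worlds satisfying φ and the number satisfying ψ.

3 and 5

For ◇(q ∨ p):
1: successors {2, 4}; q ∨ p there: 2:F, 4:T. ✓
2: successors {3, 8}; q ∨ p there: 3:T, 8:T. ✓
3: successors {6, 7}; q ∨ p there: 6:T, 7:F. ✓
4: no successors, so ◇(q ∨ p) fails. ✗
5: no successors, so ◇(q ∨ p) fails. ✗
6: no successors, so ◇(q ∨ p) fails. ✗
7: no successors, so ◇(q ∨ p) fails. ✗
8: no successors, so ◇(q ∨ p) fails. ✗
— 3 worlds.
For □((q → p) ∨ ¬q):
1: successors {2, 4}; (q → p) ∨ ¬q there: 2:T, 4:F. ✗
2: successors {3, 8}; (q → p) ∨ ¬q there: 3:F, 8:F. ✗
3: successors {6, 7}; (q → p) ∨ ¬q there: 6:F, 7:T. ✗
4: no successors, so □((q → p) ∨ ¬q) holds vacuously. ✓
5: no successors, so □((q → p) ∨ ¬q) holds vacuously. ✓
6: no successors, so □((q → p) ∨ ¬q) holds vacuously. ✓
7: no successors, so □((q → p) ∨ ¬q) holds vacuously. ✓
8: no successors, so □((q → p) ∨ ¬q) holds vacuously. ✓
— 5 worlds.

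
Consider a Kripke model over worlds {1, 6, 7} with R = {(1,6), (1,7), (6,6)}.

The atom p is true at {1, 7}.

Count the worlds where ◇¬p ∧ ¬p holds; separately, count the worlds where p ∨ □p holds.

1 and 2

For ◇¬p ∧ ¬p:
1: ◇¬p is T, ¬p is F. ✗
6: ◇¬p is T, ¬p is T. ✓
7: ◇¬p is F, ¬p is F. ✗
— 1 world.
For p ∨ □p:
1: p is T, □p is F. ✓
6: p is F, □p is F. ✗
7: p is T, □p is T. ✓
— 2 worlds.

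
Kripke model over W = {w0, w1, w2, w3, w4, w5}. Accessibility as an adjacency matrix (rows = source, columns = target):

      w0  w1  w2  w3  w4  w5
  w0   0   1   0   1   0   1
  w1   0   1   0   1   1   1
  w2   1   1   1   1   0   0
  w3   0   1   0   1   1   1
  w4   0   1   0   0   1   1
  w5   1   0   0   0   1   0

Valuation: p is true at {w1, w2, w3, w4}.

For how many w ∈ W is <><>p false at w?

w0: successors {w1, w3, w5}; <>p there: w1:T, w3:T, w5:T. ✓
w1: successors {w1, w3, w4, w5}; <>p there: w1:T, w3:T, w4:T, w5:T. ✓
w2: successors {w0, w1, w2, w3}; <>p there: w0:T, w1:T, w2:T, w3:T. ✓
w3: successors {w1, w3, w4, w5}; <>p there: w1:T, w3:T, w4:T, w5:T. ✓
w4: successors {w1, w4, w5}; <>p there: w1:T, w4:T, w5:T. ✓
w5: successors {w0, w4}; <>p there: w0:T, w4:T. ✓
Satisfying worlds: {w0, w1, w2, w3, w4, w5}.
So <><>p fails at the other 0 worlds.

0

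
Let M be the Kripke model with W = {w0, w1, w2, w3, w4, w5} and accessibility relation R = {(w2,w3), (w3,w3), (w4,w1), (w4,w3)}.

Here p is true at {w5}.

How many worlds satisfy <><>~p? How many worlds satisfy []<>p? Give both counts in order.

For <><>~p:
w0: no successors, so <><>~p fails. ✗
w1: no successors, so <><>~p fails. ✗
w2: successors {w3}; <>~p there: w3:T. ✓
w3: successors {w3}; <>~p there: w3:T. ✓
w4: successors {w1, w3}; <>~p there: w1:F, w3:T. ✓
w5: no successors, so <><>~p fails. ✗
— 3 worlds.
For []<>p:
w0: no successors, so []<>p holds vacuously. ✓
w1: no successors, so []<>p holds vacuously. ✓
w2: successors {w3}; <>p there: w3:F. ✗
w3: successors {w3}; <>p there: w3:F. ✗
w4: successors {w1, w3}; <>p there: w1:F, w3:F. ✗
w5: no successors, so []<>p holds vacuously. ✓
— 3 worlds.

3 and 3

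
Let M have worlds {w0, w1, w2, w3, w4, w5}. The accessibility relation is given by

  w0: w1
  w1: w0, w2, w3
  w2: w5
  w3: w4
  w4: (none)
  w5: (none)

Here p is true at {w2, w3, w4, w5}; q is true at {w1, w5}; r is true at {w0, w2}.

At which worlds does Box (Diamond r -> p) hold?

w0: successors {w1}; Diamond r -> p there: w1:F. ✗
w1: successors {w0, w2, w3}; Diamond r -> p there: w0:T, w2:T, w3:T. ✓
w2: successors {w5}; Diamond r -> p there: w5:T. ✓
w3: successors {w4}; Diamond r -> p there: w4:T. ✓
w4: no successors, so Box (Diamond r -> p) holds vacuously. ✓
w5: no successors, so Box (Diamond r -> p) holds vacuously. ✓

{w1, w2, w3, w4, w5}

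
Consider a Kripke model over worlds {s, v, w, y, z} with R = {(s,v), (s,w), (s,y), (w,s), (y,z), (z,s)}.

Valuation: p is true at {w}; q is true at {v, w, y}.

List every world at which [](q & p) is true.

s: successors {v, w, y}; q & p there: v:F, w:T, y:F. ✗
v: no successors, so [](q & p) holds vacuously. ✓
w: successors {s}; q & p there: s:F. ✗
y: successors {z}; q & p there: z:F. ✗
z: successors {s}; q & p there: s:F. ✗

{v}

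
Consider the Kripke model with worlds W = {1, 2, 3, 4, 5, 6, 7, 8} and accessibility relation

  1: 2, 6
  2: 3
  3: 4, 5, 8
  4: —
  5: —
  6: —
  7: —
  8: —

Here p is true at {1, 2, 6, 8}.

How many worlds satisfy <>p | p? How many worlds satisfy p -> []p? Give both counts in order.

5 and 7

For <>p | p:
1: <>p is T, p is T. ✓
2: <>p is F, p is T. ✓
3: <>p is T, p is F. ✓
4: <>p is F, p is F. ✗
5: <>p is F, p is F. ✗
6: <>p is F, p is T. ✓
7: <>p is F, p is F. ✗
8: <>p is F, p is T. ✓
— 5 worlds.
For p -> []p:
1: p is T, []p is T. ✓
2: p is T, []p is F. ✗
3: p is F, []p is F. ✓
4: p is F, []p is T. ✓
5: p is F, []p is T. ✓
6: p is T, []p is T. ✓
7: p is F, []p is T. ✓
8: p is T, []p is T. ✓
— 7 worlds.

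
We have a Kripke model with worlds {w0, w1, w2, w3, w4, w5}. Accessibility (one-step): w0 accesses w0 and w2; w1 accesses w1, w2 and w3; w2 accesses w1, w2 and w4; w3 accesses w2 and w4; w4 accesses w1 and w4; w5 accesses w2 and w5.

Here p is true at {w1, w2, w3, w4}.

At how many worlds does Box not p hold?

0

w0: successors {w0, w2}; not p there: w0:T, w2:F. ✗
w1: successors {w1, w2, w3}; not p there: w1:F, w2:F, w3:F. ✗
w2: successors {w1, w2, w4}; not p there: w1:F, w2:F, w4:F. ✗
w3: successors {w2, w4}; not p there: w2:F, w4:F. ✗
w4: successors {w1, w4}; not p there: w1:F, w4:F. ✗
w5: successors {w2, w5}; not p there: w2:F, w5:T. ✗
Satisfying worlds: ∅.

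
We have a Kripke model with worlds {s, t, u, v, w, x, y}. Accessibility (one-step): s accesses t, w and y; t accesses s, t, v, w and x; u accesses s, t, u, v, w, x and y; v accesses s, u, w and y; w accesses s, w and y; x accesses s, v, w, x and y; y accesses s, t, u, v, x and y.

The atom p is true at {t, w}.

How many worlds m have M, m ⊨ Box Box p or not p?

5

s: Box Box p is F, not p is T. ✓
t: Box Box p is F, not p is F. ✗
u: Box Box p is F, not p is T. ✓
v: Box Box p is F, not p is T. ✓
w: Box Box p is F, not p is F. ✗
x: Box Box p is F, not p is T. ✓
y: Box Box p is F, not p is T. ✓
Satisfying worlds: {s, u, v, x, y}.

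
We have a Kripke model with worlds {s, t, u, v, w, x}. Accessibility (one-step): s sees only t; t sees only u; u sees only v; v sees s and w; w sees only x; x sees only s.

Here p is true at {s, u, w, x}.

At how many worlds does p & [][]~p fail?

s: p is T, [][]~p is F. ✗
t: p is F, [][]~p is T. ✗
u: p is T, [][]~p is F. ✗
v: p is F, [][]~p is F. ✗
w: p is T, [][]~p is F. ✗
x: p is T, [][]~p is T. ✓
Satisfying worlds: {x}.
So p & [][]~p fails at the other 5 worlds.

5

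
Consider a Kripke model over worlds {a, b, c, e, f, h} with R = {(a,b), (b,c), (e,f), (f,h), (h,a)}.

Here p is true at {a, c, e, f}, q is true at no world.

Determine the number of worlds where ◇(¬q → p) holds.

3

a: successors {b}; ¬q → p there: b:F. ✗
b: successors {c}; ¬q → p there: c:T. ✓
c: no successors, so ◇(¬q → p) fails. ✗
e: successors {f}; ¬q → p there: f:T. ✓
f: successors {h}; ¬q → p there: h:F. ✗
h: successors {a}; ¬q → p there: a:T. ✓
Satisfying worlds: {b, e, h}.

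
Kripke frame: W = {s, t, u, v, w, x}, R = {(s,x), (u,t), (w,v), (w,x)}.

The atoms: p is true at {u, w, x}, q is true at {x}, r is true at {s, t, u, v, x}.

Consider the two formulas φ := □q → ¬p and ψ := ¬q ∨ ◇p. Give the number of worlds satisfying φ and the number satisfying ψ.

5 and 5

For □q → ¬p:
s: □q is T, ¬p is T. ✓
t: □q is T, ¬p is T. ✓
u: □q is F, ¬p is F. ✓
v: □q is T, ¬p is T. ✓
w: □q is F, ¬p is F. ✓
x: □q is T, ¬p is F. ✗
— 5 worlds.
For ¬q ∨ ◇p:
s: ¬q is T, ◇p is T. ✓
t: ¬q is T, ◇p is F. ✓
u: ¬q is T, ◇p is F. ✓
v: ¬q is T, ◇p is F. ✓
w: ¬q is T, ◇p is T. ✓
x: ¬q is F, ◇p is F. ✗
— 5 worlds.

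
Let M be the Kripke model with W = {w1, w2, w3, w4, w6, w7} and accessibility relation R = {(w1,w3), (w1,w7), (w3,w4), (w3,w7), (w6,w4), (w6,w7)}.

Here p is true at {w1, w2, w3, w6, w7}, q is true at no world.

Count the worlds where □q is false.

w1: successors {w3, w7}; q there: w3:F, w7:F. ✗
w2: no successors, so □q holds vacuously. ✓
w3: successors {w4, w7}; q there: w4:F, w7:F. ✗
w4: no successors, so □q holds vacuously. ✓
w6: successors {w4, w7}; q there: w4:F, w7:F. ✗
w7: no successors, so □q holds vacuously. ✓
Satisfying worlds: {w2, w4, w7}.
So □q fails at the other 3 worlds.

3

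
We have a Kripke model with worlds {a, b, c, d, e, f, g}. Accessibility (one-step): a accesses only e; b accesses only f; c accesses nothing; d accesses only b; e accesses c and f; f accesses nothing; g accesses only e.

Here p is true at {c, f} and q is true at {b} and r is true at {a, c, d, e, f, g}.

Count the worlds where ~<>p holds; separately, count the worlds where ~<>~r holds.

For ~<>p:
a: <>p is F. ✓
b: <>p is T. ✗
c: <>p is F. ✓
d: <>p is F. ✓
e: <>p is T. ✗
f: <>p is F. ✓
g: <>p is F. ✓
— 5 worlds.
For ~<>~r:
a: <>~r is F. ✓
b: <>~r is F. ✓
c: <>~r is F. ✓
d: <>~r is T. ✗
e: <>~r is F. ✓
f: <>~r is F. ✓
g: <>~r is F. ✓
— 6 worlds.

5 and 6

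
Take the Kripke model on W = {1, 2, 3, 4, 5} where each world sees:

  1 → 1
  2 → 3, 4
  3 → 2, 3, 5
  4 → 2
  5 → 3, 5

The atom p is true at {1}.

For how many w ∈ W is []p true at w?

1: successors {1}; p there: 1:T. ✓
2: successors {3, 4}; p there: 3:F, 4:F. ✗
3: successors {2, 3, 5}; p there: 2:F, 3:F, 5:F. ✗
4: successors {2}; p there: 2:F. ✗
5: successors {3, 5}; p there: 3:F, 5:F. ✗
Satisfying worlds: {1}.

1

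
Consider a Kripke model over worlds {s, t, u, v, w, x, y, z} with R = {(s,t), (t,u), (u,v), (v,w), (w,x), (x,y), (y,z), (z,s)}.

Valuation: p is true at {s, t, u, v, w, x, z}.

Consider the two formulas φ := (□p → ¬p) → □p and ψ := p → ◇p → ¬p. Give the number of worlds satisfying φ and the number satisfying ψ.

For (□p → ¬p) → □p:
s: □p → ¬p is F, □p is T. ✓
t: □p → ¬p is F, □p is T. ✓
u: □p → ¬p is F, □p is T. ✓
v: □p → ¬p is F, □p is T. ✓
w: □p → ¬p is F, □p is T. ✓
x: □p → ¬p is T, □p is F. ✗
y: □p → ¬p is T, □p is T. ✓
z: □p → ¬p is F, □p is T. ✓
— 7 worlds.
For p → ◇p → ¬p:
s: p is T, ◇p → ¬p is F. ✗
t: p is T, ◇p → ¬p is F. ✗
u: p is T, ◇p → ¬p is F. ✗
v: p is T, ◇p → ¬p is F. ✗
w: p is T, ◇p → ¬p is F. ✗
x: p is T, ◇p → ¬p is T. ✓
y: p is F, ◇p → ¬p is T. ✓
z: p is T, ◇p → ¬p is F. ✗
— 2 worlds.

7 and 2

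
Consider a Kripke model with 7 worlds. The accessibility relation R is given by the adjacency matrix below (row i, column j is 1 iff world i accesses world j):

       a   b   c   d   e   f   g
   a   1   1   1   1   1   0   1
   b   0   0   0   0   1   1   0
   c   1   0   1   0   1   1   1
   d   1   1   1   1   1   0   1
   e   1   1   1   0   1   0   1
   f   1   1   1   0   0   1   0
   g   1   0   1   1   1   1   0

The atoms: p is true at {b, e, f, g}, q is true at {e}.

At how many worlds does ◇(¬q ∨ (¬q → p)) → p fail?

a: ◇(¬q ∨ (¬q → p)) is T, p is F. ✗
b: ◇(¬q ∨ (¬q → p)) is T, p is T. ✓
c: ◇(¬q ∨ (¬q → p)) is T, p is F. ✗
d: ◇(¬q ∨ (¬q → p)) is T, p is F. ✗
e: ◇(¬q ∨ (¬q → p)) is T, p is T. ✓
f: ◇(¬q ∨ (¬q → p)) is T, p is T. ✓
g: ◇(¬q ∨ (¬q → p)) is T, p is T. ✓
Satisfying worlds: {b, e, f, g}.
So ◇(¬q ∨ (¬q → p)) → p fails at the other 3 worlds.

3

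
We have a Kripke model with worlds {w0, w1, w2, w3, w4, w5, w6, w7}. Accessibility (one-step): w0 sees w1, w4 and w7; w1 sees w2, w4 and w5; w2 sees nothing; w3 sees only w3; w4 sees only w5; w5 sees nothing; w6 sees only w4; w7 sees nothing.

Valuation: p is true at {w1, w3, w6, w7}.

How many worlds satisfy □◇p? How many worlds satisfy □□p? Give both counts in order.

4 and 5

For □◇p:
w0: successors {w1, w4, w7}; ◇p there: w1:F, w4:F, w7:F. ✗
w1: successors {w2, w4, w5}; ◇p there: w2:F, w4:F, w5:F. ✗
w2: no successors, so □◇p holds vacuously. ✓
w3: successors {w3}; ◇p there: w3:T. ✓
w4: successors {w5}; ◇p there: w5:F. ✗
w5: no successors, so □◇p holds vacuously. ✓
w6: successors {w4}; ◇p there: w4:F. ✗
w7: no successors, so □◇p holds vacuously. ✓
— 4 worlds.
For □□p:
w0: successors {w1, w4, w7}; □p there: w1:F, w4:F, w7:T. ✗
w1: successors {w2, w4, w5}; □p there: w2:T, w4:F, w5:T. ✗
w2: no successors, so □□p holds vacuously. ✓
w3: successors {w3}; □p there: w3:T. ✓
w4: successors {w5}; □p there: w5:T. ✓
w5: no successors, so □□p holds vacuously. ✓
w6: successors {w4}; □p there: w4:F. ✗
w7: no successors, so □□p holds vacuously. ✓
— 5 worlds.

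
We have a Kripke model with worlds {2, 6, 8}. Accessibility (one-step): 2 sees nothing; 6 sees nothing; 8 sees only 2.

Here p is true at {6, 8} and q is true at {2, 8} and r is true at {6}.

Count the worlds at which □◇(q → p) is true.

2: no successors, so □◇(q → p) holds vacuously. ✓
6: no successors, so □◇(q → p) holds vacuously. ✓
8: successors {2}; ◇(q → p) there: 2:F. ✗
Satisfying worlds: {2, 6}.

2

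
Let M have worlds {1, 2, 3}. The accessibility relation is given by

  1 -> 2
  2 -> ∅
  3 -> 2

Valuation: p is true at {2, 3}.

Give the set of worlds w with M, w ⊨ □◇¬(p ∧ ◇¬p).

1: successors {2}; ◇¬(p ∧ ◇¬p) there: 2:F. ✗
2: no successors, so □◇¬(p ∧ ◇¬p) holds vacuously. ✓
3: successors {2}; ◇¬(p ∧ ◇¬p) there: 2:F. ✗

{2}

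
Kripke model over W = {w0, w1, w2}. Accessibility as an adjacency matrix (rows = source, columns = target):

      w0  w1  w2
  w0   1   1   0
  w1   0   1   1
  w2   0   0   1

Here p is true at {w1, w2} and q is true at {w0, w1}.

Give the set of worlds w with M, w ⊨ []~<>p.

∅

w0: successors {w0, w1}; ~<>p there: w0:F, w1:F. ✗
w1: successors {w1, w2}; ~<>p there: w1:F, w2:F. ✗
w2: successors {w2}; ~<>p there: w2:F. ✗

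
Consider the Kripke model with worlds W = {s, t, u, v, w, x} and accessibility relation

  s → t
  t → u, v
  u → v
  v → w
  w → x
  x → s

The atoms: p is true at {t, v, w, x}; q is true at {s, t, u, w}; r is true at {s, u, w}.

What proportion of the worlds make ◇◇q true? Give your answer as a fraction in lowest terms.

5/6

s: successors {t}; ◇q there: t:T. ✓
t: successors {u, v}; ◇q there: u:F, v:T. ✓
u: successors {v}; ◇q there: v:T. ✓
v: successors {w}; ◇q there: w:F. ✗
w: successors {x}; ◇q there: x:T. ✓
x: successors {s}; ◇q there: s:T. ✓
That's 5 of 6 worlds, so 5/6.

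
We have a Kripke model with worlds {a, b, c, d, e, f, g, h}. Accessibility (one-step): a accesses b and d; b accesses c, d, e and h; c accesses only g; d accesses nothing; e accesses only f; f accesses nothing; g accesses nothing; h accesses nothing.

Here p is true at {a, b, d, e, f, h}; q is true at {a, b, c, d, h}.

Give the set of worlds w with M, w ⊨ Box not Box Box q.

a: successors {b, d}; not Box Box q there: b:T, d:F. ✗
b: successors {c, d, e, h}; not Box Box q there: c:F, d:F, e:F, h:F. ✗
c: successors {g}; not Box Box q there: g:F. ✗
d: no successors, so Box not Box Box q holds vacuously. ✓
e: successors {f}; not Box Box q there: f:F. ✗
f: no successors, so Box not Box Box q holds vacuously. ✓
g: no successors, so Box not Box Box q holds vacuously. ✓
h: no successors, so Box not Box Box q holds vacuously. ✓

{d, f, g, h}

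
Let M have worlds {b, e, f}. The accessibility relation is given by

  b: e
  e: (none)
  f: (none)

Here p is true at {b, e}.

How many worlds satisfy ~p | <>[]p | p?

3

b: ~p is F, <>[]p | p is T. ✓
e: ~p is F, <>[]p | p is T. ✓
f: ~p is T, <>[]p | p is F. ✓
Satisfying worlds: {b, e, f}.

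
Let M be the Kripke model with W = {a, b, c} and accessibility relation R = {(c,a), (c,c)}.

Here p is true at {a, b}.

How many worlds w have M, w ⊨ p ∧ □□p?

a: p is T, □□p is T. ✓
b: p is T, □□p is T. ✓
c: p is F, □□p is F. ✗
Satisfying worlds: {a, b}.

2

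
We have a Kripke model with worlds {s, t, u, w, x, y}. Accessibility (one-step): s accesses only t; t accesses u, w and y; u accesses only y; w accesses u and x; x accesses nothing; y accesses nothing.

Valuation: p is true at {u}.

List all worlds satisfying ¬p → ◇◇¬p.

{s, t, u, w}

s: ¬p is T, ◇◇¬p is T. ✓
t: ¬p is T, ◇◇¬p is T. ✓
u: ¬p is F, ◇◇¬p is F. ✓
w: ¬p is T, ◇◇¬p is T. ✓
x: ¬p is T, ◇◇¬p is F. ✗
y: ¬p is T, ◇◇¬p is F. ✗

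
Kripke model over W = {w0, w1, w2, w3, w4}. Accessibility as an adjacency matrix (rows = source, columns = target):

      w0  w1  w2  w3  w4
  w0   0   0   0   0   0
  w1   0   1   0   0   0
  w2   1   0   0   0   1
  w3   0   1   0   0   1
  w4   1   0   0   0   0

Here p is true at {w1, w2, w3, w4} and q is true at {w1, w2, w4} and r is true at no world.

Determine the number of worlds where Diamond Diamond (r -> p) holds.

3

w0: no successors, so Diamond Diamond (r -> p) fails. ✗
w1: successors {w1}; Diamond (r -> p) there: w1:T. ✓
w2: successors {w0, w4}; Diamond (r -> p) there: w0:F, w4:T. ✓
w3: successors {w1, w4}; Diamond (r -> p) there: w1:T, w4:T. ✓
w4: successors {w0}; Diamond (r -> p) there: w0:F. ✗
Satisfying worlds: {w1, w2, w3}.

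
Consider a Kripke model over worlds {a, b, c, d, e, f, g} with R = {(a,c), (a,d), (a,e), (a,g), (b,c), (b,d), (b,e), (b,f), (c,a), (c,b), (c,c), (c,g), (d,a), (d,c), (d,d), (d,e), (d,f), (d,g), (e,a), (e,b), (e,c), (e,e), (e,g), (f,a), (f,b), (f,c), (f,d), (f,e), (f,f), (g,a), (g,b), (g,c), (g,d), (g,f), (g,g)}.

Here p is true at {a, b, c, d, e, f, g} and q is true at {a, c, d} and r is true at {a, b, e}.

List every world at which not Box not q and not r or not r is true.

a: not Box not q and not r is F, not r is F. ✗
b: not Box not q and not r is F, not r is F. ✗
c: not Box not q and not r is T, not r is T. ✓
d: not Box not q and not r is T, not r is T. ✓
e: not Box not q and not r is F, not r is F. ✗
f: not Box not q and not r is T, not r is T. ✓
g: not Box not q and not r is T, not r is T. ✓

{c, d, f, g}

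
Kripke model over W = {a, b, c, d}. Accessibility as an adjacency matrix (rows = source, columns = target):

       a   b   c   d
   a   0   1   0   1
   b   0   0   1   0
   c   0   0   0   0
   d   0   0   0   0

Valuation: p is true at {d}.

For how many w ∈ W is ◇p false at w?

a: successors {b, d}; p there: b:F, d:T. ✓
b: successors {c}; p there: c:F. ✗
c: no successors, so ◇p fails. ✗
d: no successors, so ◇p fails. ✗
Satisfying worlds: {a}.
So ◇p fails at the other 3 worlds.

3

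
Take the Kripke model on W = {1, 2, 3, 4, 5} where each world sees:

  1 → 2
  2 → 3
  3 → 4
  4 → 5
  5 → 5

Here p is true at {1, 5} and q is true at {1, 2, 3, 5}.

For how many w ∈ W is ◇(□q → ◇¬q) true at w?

1: successors {2}; □q → ◇¬q there: 2:F. ✗
2: successors {3}; □q → ◇¬q there: 3:T. ✓
3: successors {4}; □q → ◇¬q there: 4:F. ✗
4: successors {5}; □q → ◇¬q there: 5:F. ✗
5: successors {5}; □q → ◇¬q there: 5:F. ✗
Satisfying worlds: {2}.

1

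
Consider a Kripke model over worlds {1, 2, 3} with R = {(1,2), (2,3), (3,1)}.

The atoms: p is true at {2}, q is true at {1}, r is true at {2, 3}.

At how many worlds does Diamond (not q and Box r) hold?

1

1: successors {2}; not q and Box r there: 2:T. ✓
2: successors {3}; not q and Box r there: 3:F. ✗
3: successors {1}; not q and Box r there: 1:F. ✗
Satisfying worlds: {1}.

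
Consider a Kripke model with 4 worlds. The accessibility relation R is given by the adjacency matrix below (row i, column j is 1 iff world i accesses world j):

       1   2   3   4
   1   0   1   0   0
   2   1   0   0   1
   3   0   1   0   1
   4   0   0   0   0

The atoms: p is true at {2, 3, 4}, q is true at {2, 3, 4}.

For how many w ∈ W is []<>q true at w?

2

1: successors {2}; <>q there: 2:T. ✓
2: successors {1, 4}; <>q there: 1:T, 4:F. ✗
3: successors {2, 4}; <>q there: 2:T, 4:F. ✗
4: no successors, so []<>q holds vacuously. ✓
Satisfying worlds: {1, 4}.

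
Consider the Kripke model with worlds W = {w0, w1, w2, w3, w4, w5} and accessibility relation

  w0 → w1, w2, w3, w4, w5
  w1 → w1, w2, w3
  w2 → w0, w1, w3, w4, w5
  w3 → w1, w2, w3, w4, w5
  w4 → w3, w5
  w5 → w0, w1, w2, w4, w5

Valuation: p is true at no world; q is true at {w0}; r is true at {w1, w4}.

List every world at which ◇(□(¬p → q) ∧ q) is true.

w0: successors {w1, w2, w3, w4, w5}; □(¬p → q) ∧ q there: w1:F, w2:F, w3:F, w4:F, w5:F. ✗
w1: successors {w1, w2, w3}; □(¬p → q) ∧ q there: w1:F, w2:F, w3:F. ✗
w2: successors {w0, w1, w3, w4, w5}; □(¬p → q) ∧ q there: w0:F, w1:F, w3:F, w4:F, w5:F. ✗
w3: successors {w1, w2, w3, w4, w5}; □(¬p → q) ∧ q there: w1:F, w2:F, w3:F, w4:F, w5:F. ✗
w4: successors {w3, w5}; □(¬p → q) ∧ q there: w3:F, w5:F. ✗
w5: successors {w0, w1, w2, w4, w5}; □(¬p → q) ∧ q there: w0:F, w1:F, w2:F, w4:F, w5:F. ✗

∅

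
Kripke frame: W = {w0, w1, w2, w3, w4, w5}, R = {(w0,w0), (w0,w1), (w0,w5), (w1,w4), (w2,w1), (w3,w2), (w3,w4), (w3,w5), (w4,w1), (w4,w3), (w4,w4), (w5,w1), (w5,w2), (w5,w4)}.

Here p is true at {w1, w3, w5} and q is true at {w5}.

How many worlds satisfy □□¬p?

1

w0: successors {w0, w1, w5}; □¬p there: w0:F, w1:T, w5:F. ✗
w1: successors {w4}; □¬p there: w4:F. ✗
w2: successors {w1}; □¬p there: w1:T. ✓
w3: successors {w2, w4, w5}; □¬p there: w2:F, w4:F, w5:F. ✗
w4: successors {w1, w3, w4}; □¬p there: w1:T, w3:F, w4:F. ✗
w5: successors {w1, w2, w4}; □¬p there: w1:T, w2:F, w4:F. ✗
Satisfying worlds: {w2}.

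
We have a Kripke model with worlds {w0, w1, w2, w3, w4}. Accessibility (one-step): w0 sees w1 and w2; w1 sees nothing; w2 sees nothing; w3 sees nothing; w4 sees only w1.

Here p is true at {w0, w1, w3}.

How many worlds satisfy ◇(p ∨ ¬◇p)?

2

w0: successors {w1, w2}; p ∨ ¬◇p there: w1:T, w2:T. ✓
w1: no successors, so ◇(p ∨ ¬◇p) fails. ✗
w2: no successors, so ◇(p ∨ ¬◇p) fails. ✗
w3: no successors, so ◇(p ∨ ¬◇p) fails. ✗
w4: successors {w1}; p ∨ ¬◇p there: w1:T. ✓
Satisfying worlds: {w0, w4}.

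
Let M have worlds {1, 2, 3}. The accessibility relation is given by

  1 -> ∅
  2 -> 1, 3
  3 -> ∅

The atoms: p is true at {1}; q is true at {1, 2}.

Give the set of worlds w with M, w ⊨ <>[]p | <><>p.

1: <>[]p is F, <><>p is F. ✗
2: <>[]p is T, <><>p is F. ✓
3: <>[]p is F, <><>p is F. ✗

{2}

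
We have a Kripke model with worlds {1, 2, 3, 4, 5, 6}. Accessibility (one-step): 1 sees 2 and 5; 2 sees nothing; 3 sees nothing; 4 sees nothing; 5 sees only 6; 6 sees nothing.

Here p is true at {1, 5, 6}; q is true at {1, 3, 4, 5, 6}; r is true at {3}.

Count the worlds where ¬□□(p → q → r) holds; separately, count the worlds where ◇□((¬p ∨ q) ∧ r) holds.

1 and 2

For ¬□□(p → q → r):
1: □□(p → q → r) is F. ✓
2: □□(p → q → r) is T. ✗
3: □□(p → q → r) is T. ✗
4: □□(p → q → r) is T. ✗
5: □□(p → q → r) is T. ✗
6: □□(p → q → r) is T. ✗
— 1 world.
For ◇□((¬p ∨ q) ∧ r):
1: successors {2, 5}; □((¬p ∨ q) ∧ r) there: 2:T, 5:F. ✓
2: no successors, so ◇□((¬p ∨ q) ∧ r) fails. ✗
3: no successors, so ◇□((¬p ∨ q) ∧ r) fails. ✗
4: no successors, so ◇□((¬p ∨ q) ∧ r) fails. ✗
5: successors {6}; □((¬p ∨ q) ∧ r) there: 6:T. ✓
6: no successors, so ◇□((¬p ∨ q) ∧ r) fails. ✗
— 2 worlds.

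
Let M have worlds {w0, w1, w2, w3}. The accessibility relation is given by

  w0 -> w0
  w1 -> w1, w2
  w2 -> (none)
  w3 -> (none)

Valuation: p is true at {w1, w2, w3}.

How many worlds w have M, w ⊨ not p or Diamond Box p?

2

w0: not p is T, Diamond Box p is F. ✓
w1: not p is F, Diamond Box p is T. ✓
w2: not p is F, Diamond Box p is F. ✗
w3: not p is F, Diamond Box p is F. ✗
Satisfying worlds: {w0, w1}.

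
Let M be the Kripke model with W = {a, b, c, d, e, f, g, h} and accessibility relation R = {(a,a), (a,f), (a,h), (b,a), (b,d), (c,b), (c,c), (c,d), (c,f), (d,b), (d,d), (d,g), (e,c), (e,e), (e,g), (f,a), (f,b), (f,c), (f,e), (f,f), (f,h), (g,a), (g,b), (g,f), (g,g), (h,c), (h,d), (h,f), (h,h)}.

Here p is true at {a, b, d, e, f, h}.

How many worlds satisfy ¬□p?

6

a: □p is T. ✗
b: □p is T. ✗
c: □p is F. ✓
d: □p is F. ✓
e: □p is F. ✓
f: □p is F. ✓
g: □p is F. ✓
h: □p is F. ✓
Satisfying worlds: {c, d, e, f, g, h}.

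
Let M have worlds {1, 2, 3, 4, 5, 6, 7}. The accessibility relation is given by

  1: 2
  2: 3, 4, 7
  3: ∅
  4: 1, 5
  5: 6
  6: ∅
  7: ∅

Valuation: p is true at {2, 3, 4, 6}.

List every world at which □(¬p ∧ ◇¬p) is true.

{3, 6, 7}

1: successors {2}; ¬p ∧ ◇¬p there: 2:F. ✗
2: successors {3, 4, 7}; ¬p ∧ ◇¬p there: 3:F, 4:F, 7:F. ✗
3: no successors, so □(¬p ∧ ◇¬p) holds vacuously. ✓
4: successors {1, 5}; ¬p ∧ ◇¬p there: 1:F, 5:F. ✗
5: successors {6}; ¬p ∧ ◇¬p there: 6:F. ✗
6: no successors, so □(¬p ∧ ◇¬p) holds vacuously. ✓
7: no successors, so □(¬p ∧ ◇¬p) holds vacuously. ✓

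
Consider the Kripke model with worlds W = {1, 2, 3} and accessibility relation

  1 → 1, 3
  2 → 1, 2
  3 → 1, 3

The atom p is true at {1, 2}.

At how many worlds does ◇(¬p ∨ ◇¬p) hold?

3

1: successors {1, 3}; ¬p ∨ ◇¬p there: 1:T, 3:T. ✓
2: successors {1, 2}; ¬p ∨ ◇¬p there: 1:T, 2:F. ✓
3: successors {1, 3}; ¬p ∨ ◇¬p there: 1:T, 3:T. ✓
Satisfying worlds: {1, 2, 3}.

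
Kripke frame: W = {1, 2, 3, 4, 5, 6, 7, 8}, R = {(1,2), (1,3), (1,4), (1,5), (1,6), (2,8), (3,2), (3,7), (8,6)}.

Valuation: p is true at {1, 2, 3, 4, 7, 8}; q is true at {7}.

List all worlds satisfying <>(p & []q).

{1, 3}

1: successors {2, 3, 4, 5, 6}; p & []q there: 2:F, 3:F, 4:T, 5:F, 6:F. ✓
2: successors {8}; p & []q there: 8:F. ✗
3: successors {2, 7}; p & []q there: 2:F, 7:T. ✓
4: no successors, so <>(p & []q) fails. ✗
5: no successors, so <>(p & []q) fails. ✗
6: no successors, so <>(p & []q) fails. ✗
7: no successors, so <>(p & []q) fails. ✗
8: successors {6}; p & []q there: 6:F. ✗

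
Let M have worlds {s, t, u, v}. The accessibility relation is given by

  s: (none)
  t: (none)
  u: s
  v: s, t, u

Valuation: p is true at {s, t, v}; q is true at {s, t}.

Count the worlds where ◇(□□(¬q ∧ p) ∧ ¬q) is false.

3

s: no successors, so ◇(□□(¬q ∧ p) ∧ ¬q) fails. ✗
t: no successors, so ◇(□□(¬q ∧ p) ∧ ¬q) fails. ✗
u: successors {s}; □□(¬q ∧ p) ∧ ¬q there: s:F. ✗
v: successors {s, t, u}; □□(¬q ∧ p) ∧ ¬q there: s:F, t:F, u:T. ✓
Satisfying worlds: {v}.
So ◇(□□(¬q ∧ p) ∧ ¬q) fails at the other 3 worlds.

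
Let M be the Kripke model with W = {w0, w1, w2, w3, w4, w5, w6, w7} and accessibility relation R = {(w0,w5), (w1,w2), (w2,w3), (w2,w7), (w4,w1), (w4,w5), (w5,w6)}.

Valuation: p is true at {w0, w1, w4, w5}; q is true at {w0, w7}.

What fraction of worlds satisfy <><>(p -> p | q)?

w0: successors {w5}; <>(p -> p | q) there: w5:T. ✓
w1: successors {w2}; <>(p -> p | q) there: w2:T. ✓
w2: successors {w3, w7}; <>(p -> p | q) there: w3:F, w7:F. ✗
w3: no successors, so <><>(p -> p | q) fails. ✗
w4: successors {w1, w5}; <>(p -> p | q) there: w1:T, w5:T. ✓
w5: successors {w6}; <>(p -> p | q) there: w6:F. ✗
w6: no successors, so <><>(p -> p | q) fails. ✗
w7: no successors, so <><>(p -> p | q) fails. ✗
That's 3 of 8 worlds, so 3/8.

3/8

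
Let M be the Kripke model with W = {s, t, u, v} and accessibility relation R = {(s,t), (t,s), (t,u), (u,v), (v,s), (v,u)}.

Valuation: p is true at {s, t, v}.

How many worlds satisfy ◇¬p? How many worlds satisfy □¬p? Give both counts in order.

For ◇¬p:
s: successors {t}; ¬p there: t:F. ✗
t: successors {s, u}; ¬p there: s:F, u:T. ✓
u: successors {v}; ¬p there: v:F. ✗
v: successors {s, u}; ¬p there: s:F, u:T. ✓
— 2 worlds.
For □¬p:
s: successors {t}; ¬p there: t:F. ✗
t: successors {s, u}; ¬p there: s:F, u:T. ✗
u: successors {v}; ¬p there: v:F. ✗
v: successors {s, u}; ¬p there: s:F, u:T. ✗
— 0 worlds.

2 and 0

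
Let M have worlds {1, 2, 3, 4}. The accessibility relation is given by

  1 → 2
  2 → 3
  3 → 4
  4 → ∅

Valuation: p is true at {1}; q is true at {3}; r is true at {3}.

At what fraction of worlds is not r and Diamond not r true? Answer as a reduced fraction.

1/4

1: not r is T, Diamond not r is T. ✓
2: not r is T, Diamond not r is F. ✗
3: not r is F, Diamond not r is T. ✗
4: not r is T, Diamond not r is F. ✗
That's 1 of 4 worlds, so 1/4.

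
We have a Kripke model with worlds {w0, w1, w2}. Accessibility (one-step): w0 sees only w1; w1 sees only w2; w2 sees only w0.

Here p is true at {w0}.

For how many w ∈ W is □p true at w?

w0: successors {w1}; p there: w1:F. ✗
w1: successors {w2}; p there: w2:F. ✗
w2: successors {w0}; p there: w0:T. ✓
Satisfying worlds: {w2}.

1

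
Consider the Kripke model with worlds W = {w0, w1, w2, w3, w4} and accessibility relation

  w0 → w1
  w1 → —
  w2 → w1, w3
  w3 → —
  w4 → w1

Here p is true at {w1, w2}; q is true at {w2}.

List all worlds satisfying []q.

{w1, w3}

w0: successors {w1}; q there: w1:F. ✗
w1: no successors, so []q holds vacuously. ✓
w2: successors {w1, w3}; q there: w1:F, w3:F. ✗
w3: no successors, so []q holds vacuously. ✓
w4: successors {w1}; q there: w1:F. ✗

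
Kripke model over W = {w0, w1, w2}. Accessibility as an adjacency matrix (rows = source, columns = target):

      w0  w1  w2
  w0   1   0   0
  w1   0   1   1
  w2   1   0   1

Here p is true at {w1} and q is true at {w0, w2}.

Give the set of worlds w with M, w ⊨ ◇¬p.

w0: successors {w0}; ¬p there: w0:T. ✓
w1: successors {w1, w2}; ¬p there: w1:F, w2:T. ✓
w2: successors {w0, w2}; ¬p there: w0:T, w2:T. ✓

{w0, w1, w2}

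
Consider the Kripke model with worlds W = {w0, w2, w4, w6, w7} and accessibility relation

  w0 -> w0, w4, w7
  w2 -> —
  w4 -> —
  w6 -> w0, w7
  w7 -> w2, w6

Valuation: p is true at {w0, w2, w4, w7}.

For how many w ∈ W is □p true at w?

w0: successors {w0, w4, w7}; p there: w0:T, w4:T, w7:T. ✓
w2: no successors, so □p holds vacuously. ✓
w4: no successors, so □p holds vacuously. ✓
w6: successors {w0, w7}; p there: w0:T, w7:T. ✓
w7: successors {w2, w6}; p there: w2:T, w6:F. ✗
Satisfying worlds: {w0, w2, w4, w6}.

4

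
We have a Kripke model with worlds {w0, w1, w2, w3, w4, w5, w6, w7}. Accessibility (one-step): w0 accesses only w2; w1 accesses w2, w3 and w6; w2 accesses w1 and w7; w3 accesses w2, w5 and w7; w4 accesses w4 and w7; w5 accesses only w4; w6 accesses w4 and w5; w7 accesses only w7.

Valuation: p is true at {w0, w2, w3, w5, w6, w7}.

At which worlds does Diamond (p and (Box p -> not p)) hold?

{w0, w1, w3, w6}

w0: successors {w2}; p and (Box p -> not p) there: w2:T. ✓
w1: successors {w2, w3, w6}; p and (Box p -> not p) there: w2:T, w3:F, w6:T. ✓
w2: successors {w1, w7}; p and (Box p -> not p) there: w1:F, w7:F. ✗
w3: successors {w2, w5, w7}; p and (Box p -> not p) there: w2:T, w5:T, w7:F. ✓
w4: successors {w4, w7}; p and (Box p -> not p) there: w4:F, w7:F. ✗
w5: successors {w4}; p and (Box p -> not p) there: w4:F. ✗
w6: successors {w4, w5}; p and (Box p -> not p) there: w4:F, w5:T. ✓
w7: successors {w7}; p and (Box p -> not p) there: w7:F. ✗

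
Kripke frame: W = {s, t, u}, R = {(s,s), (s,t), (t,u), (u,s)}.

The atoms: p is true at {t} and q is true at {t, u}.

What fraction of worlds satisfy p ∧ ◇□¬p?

s: p is F, ◇□¬p is T. ✗
t: p is T, ◇□¬p is T. ✓
u: p is F, ◇□¬p is F. ✗
That's 1 of 3 worlds, so 1/3.

1/3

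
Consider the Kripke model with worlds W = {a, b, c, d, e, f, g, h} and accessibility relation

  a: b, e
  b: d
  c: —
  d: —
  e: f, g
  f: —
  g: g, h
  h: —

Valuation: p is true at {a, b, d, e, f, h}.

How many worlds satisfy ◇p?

4

a: successors {b, e}; p there: b:T, e:T. ✓
b: successors {d}; p there: d:T. ✓
c: no successors, so ◇p fails. ✗
d: no successors, so ◇p fails. ✗
e: successors {f, g}; p there: f:T, g:F. ✓
f: no successors, so ◇p fails. ✗
g: successors {g, h}; p there: g:F, h:T. ✓
h: no successors, so ◇p fails. ✗
Satisfying worlds: {a, b, e, g}.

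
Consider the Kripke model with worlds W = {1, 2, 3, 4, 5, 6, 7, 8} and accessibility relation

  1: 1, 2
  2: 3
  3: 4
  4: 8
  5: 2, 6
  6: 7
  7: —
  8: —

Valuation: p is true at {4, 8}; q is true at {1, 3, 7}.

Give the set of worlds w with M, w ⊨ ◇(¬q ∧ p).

{3, 4}

1: successors {1, 2}; ¬q ∧ p there: 1:F, 2:F. ✗
2: successors {3}; ¬q ∧ p there: 3:F. ✗
3: successors {4}; ¬q ∧ p there: 4:T. ✓
4: successors {8}; ¬q ∧ p there: 8:T. ✓
5: successors {2, 6}; ¬q ∧ p there: 2:F, 6:F. ✗
6: successors {7}; ¬q ∧ p there: 7:F. ✗
7: no successors, so ◇(¬q ∧ p) fails. ✗
8: no successors, so ◇(¬q ∧ p) fails. ✗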